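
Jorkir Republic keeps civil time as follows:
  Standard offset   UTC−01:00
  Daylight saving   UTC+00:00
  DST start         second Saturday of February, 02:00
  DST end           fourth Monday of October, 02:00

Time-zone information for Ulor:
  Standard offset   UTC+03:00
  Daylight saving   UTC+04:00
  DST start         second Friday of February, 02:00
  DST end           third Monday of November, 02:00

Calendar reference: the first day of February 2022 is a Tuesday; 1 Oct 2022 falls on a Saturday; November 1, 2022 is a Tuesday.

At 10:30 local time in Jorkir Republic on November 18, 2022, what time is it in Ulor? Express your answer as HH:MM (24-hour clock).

1 February 2022 is a Tuesday, so the first Saturday is February 5 and the second is February 12.
1 October 2022 is a Saturday, so the first Monday is October 3 and the fourth is October 24.
November 18, 2022 does not fall between 12 February and 24 October, so daylight saving is not in effect and Jorkir Republic is at UTC−01:00.
10:30 Jorkir Republic + 1h = 11:30 UTC.
1 February 2022 is a Tuesday, so the first Friday is February 4 and the second is February 11.
1 November 2022 is a Tuesday, so the first Monday is November 7 and the third is November 21.
At the standard offset (UTC+03:00), 11:30 UTC + 3h = 14:30 Ulor standard time.
The standard-time date in Ulor, November 18, 2022, lies within the daylight-saving period (11 February – 21 November), so Ulor is on daylight time, UTC+04:00.
11:30 UTC + 4h = 15:30 Ulor.

15:30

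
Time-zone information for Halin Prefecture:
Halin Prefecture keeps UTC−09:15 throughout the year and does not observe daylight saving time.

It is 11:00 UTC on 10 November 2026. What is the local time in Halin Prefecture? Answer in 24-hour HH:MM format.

01:45

Halin Prefecture has no daylight saving, so its offset is UTC−09:15 year-round.
11:00 UTC − 9h15m = 01:45 local.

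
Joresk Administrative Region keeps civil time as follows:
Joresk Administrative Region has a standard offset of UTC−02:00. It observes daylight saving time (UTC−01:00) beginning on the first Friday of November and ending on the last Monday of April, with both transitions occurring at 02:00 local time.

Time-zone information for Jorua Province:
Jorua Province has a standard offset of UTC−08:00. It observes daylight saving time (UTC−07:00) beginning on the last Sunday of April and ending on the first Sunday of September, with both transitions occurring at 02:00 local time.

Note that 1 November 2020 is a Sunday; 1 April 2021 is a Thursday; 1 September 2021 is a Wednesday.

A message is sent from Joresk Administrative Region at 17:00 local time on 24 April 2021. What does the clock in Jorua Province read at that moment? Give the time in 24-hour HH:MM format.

10:00

1 November 2020 is a Sunday, so the first Friday is November 6.
1 April 2021 is a Thursday, so Mondays fall on 5, 12, 19, 26; the last is April 26.
Daylight saving runs 6 November 2020 – 26 April 2021; 24 April 2021 is inside that window, so Joresk Administrative Region is at UTC−01:00.
17:00 Joresk Administrative Region + 1h = 18:00 UTC.
1 April 2021 is a Thursday, so Sundays fall on 4, 11, 18, 25; the last is April 25.
1 September 2021 is a Wednesday, so the first Sunday is September 5.
At the standard offset (UTC−08:00), 18:00 UTC − 8h = 10:00 Jorua Province standard time.
Daylight saving runs 25 April – 5 September; the standard-time date in Jorua Province, 24 April 2021, is outside that window, so Jorua Province is on standard time at UTC−08:00.
18:00 UTC − 8h = 10:00 Jorua Province.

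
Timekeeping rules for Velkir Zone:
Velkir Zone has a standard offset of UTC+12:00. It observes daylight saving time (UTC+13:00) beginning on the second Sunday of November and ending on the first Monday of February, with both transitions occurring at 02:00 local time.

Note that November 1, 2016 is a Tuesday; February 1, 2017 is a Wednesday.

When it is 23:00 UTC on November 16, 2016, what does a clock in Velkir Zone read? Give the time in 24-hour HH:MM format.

12:00

1 November 2016 is a Tuesday, so the first Sunday is November 6 and the second is November 13.
1 February 2017 is a Wednesday, so the first Monday is February 6.
At the standard offset (UTC+12:00), 23:00 UTC + 12h = 11:00 Velkir Zone standard time (rolling into the next day, 17 November 2016).
The standard-time date in Velkir Zone, November 17, 2016, lies within the daylight-saving period (13 November 2016 – 6 February 2017), so Velkir Zone is on daylight time, UTC+13:00.
23:00 UTC + 13h = 12:00 local (rolling into the next day, 17 November 2016).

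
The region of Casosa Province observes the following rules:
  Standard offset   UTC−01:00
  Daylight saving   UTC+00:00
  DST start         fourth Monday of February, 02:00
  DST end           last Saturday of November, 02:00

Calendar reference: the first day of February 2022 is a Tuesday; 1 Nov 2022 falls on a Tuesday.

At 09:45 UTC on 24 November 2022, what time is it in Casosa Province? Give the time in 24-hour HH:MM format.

09:45

1 February 2022 is a Tuesday, so the first Monday is February 7 and the fourth is February 28.
1 November 2022 is a Tuesday, so Saturdays fall on 5, 12, 19, 26; the last is November 26.
At the standard offset (UTC−01:00), 09:45 UTC − 1h = 08:45 Casosa Province standard time.
Daylight saving runs 28 February – 26 November; the standard-time date in Casosa Province, 24 November 2022, is inside that window, so Casosa Province is at UTC+00:00.
09:45 UTC + 0h = 09:45 local.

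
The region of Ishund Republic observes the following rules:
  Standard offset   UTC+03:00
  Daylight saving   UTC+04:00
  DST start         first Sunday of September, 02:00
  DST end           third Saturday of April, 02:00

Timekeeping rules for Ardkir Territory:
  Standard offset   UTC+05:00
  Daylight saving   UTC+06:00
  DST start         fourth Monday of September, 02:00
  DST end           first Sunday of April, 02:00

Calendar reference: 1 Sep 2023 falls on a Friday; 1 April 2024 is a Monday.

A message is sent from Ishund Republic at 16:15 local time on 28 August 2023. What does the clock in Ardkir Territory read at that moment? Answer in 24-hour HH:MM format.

18:15

1 September 2023 is a Friday, so the first Sunday is September 3.
1 April 2024 is a Monday, so the first Saturday is April 6 and the third is April 20.
28 August 2023 is outside the daylight-saving period (3 September 2023 – 20 April 2024), so Ishund Republic is on standard time, UTC+03:00.
16:15 Ishund Republic − 3h = 13:15 UTC.
1 September 2023 is a Friday, so the first Monday is September 4 and the fourth is September 25.
1 April 2024 is a Monday, so the first Sunday is April 7.
At the standard offset (UTC+05:00), 13:15 UTC + 5h = 18:15 Ardkir Territory standard time.
The standard-time date in Ardkir Territory, 28 August 2023, does not fall between 25 September 2023 and 7 April 2024, so daylight saving is not in effect and Ardkir Territory is at UTC+05:00.
13:15 UTC + 5h = 18:15 Ardkir Territory.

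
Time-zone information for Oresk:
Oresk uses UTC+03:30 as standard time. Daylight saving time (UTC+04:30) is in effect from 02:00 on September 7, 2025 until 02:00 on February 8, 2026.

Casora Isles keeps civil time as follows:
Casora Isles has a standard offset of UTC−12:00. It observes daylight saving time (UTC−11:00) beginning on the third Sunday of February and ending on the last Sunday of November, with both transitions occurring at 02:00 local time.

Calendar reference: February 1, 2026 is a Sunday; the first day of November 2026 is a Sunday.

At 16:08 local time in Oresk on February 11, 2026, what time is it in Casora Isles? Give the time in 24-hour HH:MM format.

Daylight saving runs 7 September 2025 – 8 February 2026; February 11, 2026 is outside that window, so Oresk is on standard time at UTC+03:30.
16:08 Oresk − 3h30m = 12:38 UTC.
1 February 2026 is a Sunday, so the first Sunday is February 1 and the third is February 15.
1 November 2026 is a Sunday, so Sundays fall on 1, 8, 15, 22, 29; the last is November 29.
At the standard offset (UTC−12:00), 12:38 UTC − 12h = 00:38 Casora Isles standard time.
The standard-time date in Casora Isles, February 11, 2026, is outside the daylight-saving period (15 February – 29 November), so Casora Isles is on standard time, UTC−12:00.
12:38 UTC − 12h = 00:38 Casora Isles.

00:38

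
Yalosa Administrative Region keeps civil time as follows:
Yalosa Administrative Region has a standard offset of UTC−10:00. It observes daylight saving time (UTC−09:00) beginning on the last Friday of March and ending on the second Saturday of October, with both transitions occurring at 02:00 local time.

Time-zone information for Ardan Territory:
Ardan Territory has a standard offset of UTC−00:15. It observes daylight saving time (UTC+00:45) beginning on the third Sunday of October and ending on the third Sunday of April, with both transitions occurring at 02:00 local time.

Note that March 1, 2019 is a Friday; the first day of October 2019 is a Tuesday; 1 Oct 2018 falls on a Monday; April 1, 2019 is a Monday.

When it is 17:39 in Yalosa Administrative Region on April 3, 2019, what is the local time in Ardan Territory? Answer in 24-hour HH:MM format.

03:24

1 March 2019 is a Friday, so Fridays fall on 1, 8, 15, 22, 29; the last is March 29.
1 October 2019 is a Tuesday, so the first Saturday is October 5 and the second is October 12.
Daylight saving runs 29 March – 12 October; April 3, 2019 is inside that window, so Yalosa Administrative Region is at UTC−09:00.
17:39 Yalosa Administrative Region + 9h = 02:39 UTC (rolling into the next day, 4 April 2019).
1 October 2018 is a Monday, so the first Sunday is October 7 and the third is October 21.
1 April 2019 is a Monday, so the first Sunday is April 7 and the third is April 21.
At the standard offset (UTC−00:15), 02:39 UTC − 0h15m = 02:24 Ardan Territory standard time.
The standard-time date in Ardan Territory, April 4, 2019, falls between 21 October 2018 and 21 April 2019, so daylight saving is in effect and Ardan Territory is at UTC+00:45.
02:39 UTC + 0h45m = 03:24 Ardan Territory.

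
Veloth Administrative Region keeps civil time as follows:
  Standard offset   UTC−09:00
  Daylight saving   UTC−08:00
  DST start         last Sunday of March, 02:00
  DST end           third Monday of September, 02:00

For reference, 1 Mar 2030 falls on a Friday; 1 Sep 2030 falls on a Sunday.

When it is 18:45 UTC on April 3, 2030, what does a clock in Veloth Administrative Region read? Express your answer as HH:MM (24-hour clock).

10:45

1 March 2030 is a Friday, so Sundays fall on 3, 10, 17, 24, 31; the last is March 31.
1 September 2030 is a Sunday, so the first Monday is September 2 and the third is September 16.
At the standard offset (UTC−09:00), 18:45 UTC − 9h = 09:45 Veloth Administrative Region standard time.
The standard-time date in Veloth Administrative Region, April 3, 2030, lies within the daylight-saving period (31 March – 16 September), so Veloth Administrative Region is on daylight time, UTC−08:00.
18:45 UTC − 8h = 10:45 local.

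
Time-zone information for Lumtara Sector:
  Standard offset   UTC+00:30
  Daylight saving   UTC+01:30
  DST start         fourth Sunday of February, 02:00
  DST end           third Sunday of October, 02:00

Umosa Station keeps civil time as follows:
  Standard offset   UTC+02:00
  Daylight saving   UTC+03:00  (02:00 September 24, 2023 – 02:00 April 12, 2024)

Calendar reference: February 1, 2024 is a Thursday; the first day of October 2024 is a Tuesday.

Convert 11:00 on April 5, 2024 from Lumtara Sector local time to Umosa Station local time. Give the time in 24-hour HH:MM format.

12:30

1 February 2024 is a Thursday, so the first Sunday is February 4 and the fourth is February 25.
1 October 2024 is a Tuesday, so the first Sunday is October 6 and the third is October 20.
Daylight saving runs 25 February – 20 October; April 5, 2024 is inside that window, so Lumtara Sector is at UTC+01:30.
11:00 Lumtara Sector − 1h30m = 09:30 UTC.
At the standard offset (UTC+02:00), 09:30 UTC + 2h = 11:30 Umosa Station standard time.
The standard-time date in Umosa Station, April 5, 2024, lies within the daylight-saving period (24 September 2023 – 12 April 2024), so Umosa Station is on daylight time, UTC+03:00.
09:30 UTC + 3h = 12:30 Umosa Station.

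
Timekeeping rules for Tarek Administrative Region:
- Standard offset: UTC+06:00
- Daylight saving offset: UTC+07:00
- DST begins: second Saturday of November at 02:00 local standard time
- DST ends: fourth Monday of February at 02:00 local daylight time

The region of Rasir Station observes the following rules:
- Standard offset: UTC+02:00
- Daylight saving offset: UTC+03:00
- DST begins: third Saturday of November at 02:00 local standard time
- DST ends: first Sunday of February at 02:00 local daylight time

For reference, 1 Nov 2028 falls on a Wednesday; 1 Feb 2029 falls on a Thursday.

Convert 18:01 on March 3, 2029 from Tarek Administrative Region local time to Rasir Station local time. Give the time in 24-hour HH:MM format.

1 November 2028 is a Wednesday, so the first Saturday is November 4 and the second is November 11.
1 February 2029 is a Thursday, so the first Monday is February 5 and the fourth is February 26.
March 3, 2029 is outside the daylight-saving period (11 November 2028 – 26 February 2029), so Tarek Administrative Region is on standard time, UTC+06:00.
18:01 Tarek Administrative Region − 6h = 12:01 UTC.
1 November 2028 is a Wednesday, so the first Saturday is November 4 and the third is November 18.
1 February 2029 is a Thursday, so the first Sunday is February 4.
At the standard offset (UTC+02:00), 12:01 UTC + 2h = 14:01 Rasir Station standard time.
The standard-time date in Rasir Station, March 3, 2029, does not fall between 18 November 2028 and 4 February 2029, so daylight saving is not in effect and Rasir Station is at UTC+02:00.
12:01 UTC + 2h = 14:01 Rasir Station.

14:01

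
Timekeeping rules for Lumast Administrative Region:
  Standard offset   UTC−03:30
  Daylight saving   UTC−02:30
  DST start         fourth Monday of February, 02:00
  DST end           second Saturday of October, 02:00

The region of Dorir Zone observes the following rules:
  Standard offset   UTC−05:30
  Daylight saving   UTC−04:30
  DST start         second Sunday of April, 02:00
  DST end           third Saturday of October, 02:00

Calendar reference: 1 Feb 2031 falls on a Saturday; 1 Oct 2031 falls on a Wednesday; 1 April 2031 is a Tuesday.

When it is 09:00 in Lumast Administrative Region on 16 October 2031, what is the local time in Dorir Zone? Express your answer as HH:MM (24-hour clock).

08:00

1 February 2031 is a Saturday, so the first Monday is February 3 and the fourth is February 24.
1 October 2031 is a Wednesday, so the first Saturday is October 4 and the second is October 11.
Daylight saving runs 24 February – 11 October; 16 October 2031 is outside that window, so Lumast Administrative Region is on standard time at UTC−03:30.
09:00 Lumast Administrative Region + 3h30m = 12:30 UTC.
1 April 2031 is a Tuesday, so the first Sunday is April 6 and the second is April 13.
1 October 2031 is a Wednesday, so the first Saturday is October 4 and the third is October 18.
At the standard offset (UTC−05:30), 12:30 UTC − 5h30m = 07:00 Dorir Zone standard time.
The standard-time date in Dorir Zone, 16 October 2031, falls between 13 April and 18 October, so daylight saving is in effect and Dorir Zone is at UTC−04:30.
12:30 UTC − 4h30m = 08:00 Dorir Zone.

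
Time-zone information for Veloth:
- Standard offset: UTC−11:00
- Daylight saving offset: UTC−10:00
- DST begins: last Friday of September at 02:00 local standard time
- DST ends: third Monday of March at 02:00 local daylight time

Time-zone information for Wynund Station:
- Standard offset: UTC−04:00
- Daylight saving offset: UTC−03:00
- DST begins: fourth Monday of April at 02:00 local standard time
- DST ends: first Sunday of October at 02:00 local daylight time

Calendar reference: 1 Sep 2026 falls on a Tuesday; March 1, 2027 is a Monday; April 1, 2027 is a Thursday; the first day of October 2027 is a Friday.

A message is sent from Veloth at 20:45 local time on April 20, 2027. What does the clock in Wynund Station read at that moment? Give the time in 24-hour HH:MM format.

1 September 2026 is a Tuesday, so Fridays fall on 4, 11, 18, 25; the last is September 25.
1 March 2027 is a Monday, so the first Monday is March 1 and the third is March 15.
Daylight saving runs 25 September 2026 – 15 March 2027; April 20, 2027 is outside that window, so Veloth is on standard time at UTC−11:00.
20:45 Veloth + 11h = 07:45 UTC (rolling into the next day, 21 April 2027).
1 April 2027 is a Thursday, so the first Monday is April 5 and the fourth is April 26.
1 October 2027 is a Friday, so the first Sunday is October 3.
At the standard offset (UTC−04:00), 07:45 UTC − 4h = 03:45 Wynund Station standard time.
The standard-time date in Wynund Station, April 21, 2027, is outside the daylight-saving period (26 April – 3 October), so Wynund Station is on standard time, UTC−04:00.
07:45 UTC − 4h = 03:45 Wynund Station.

03:45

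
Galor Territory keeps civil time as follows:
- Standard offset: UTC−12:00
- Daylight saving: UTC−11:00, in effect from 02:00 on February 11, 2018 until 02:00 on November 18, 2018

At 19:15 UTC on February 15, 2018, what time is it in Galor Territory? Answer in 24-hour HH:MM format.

At the standard offset (UTC−12:00), 19:15 UTC − 12h = 07:15 Galor Territory standard time.
The standard-time date in Galor Territory, February 15, 2018, falls between 11 February and 18 November, so daylight saving is in effect and Galor Territory is at UTC−11:00.
19:15 UTC − 11h = 08:15 local.

08:15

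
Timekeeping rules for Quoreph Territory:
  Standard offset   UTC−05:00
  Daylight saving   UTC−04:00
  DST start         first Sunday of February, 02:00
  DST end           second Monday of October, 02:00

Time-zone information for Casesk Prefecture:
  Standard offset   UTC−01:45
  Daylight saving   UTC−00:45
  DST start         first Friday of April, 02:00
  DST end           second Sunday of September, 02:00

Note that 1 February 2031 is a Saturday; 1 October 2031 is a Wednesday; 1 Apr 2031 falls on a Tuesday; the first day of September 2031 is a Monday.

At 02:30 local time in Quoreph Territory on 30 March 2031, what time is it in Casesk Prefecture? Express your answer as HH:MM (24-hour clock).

1 February 2031 is a Saturday, so the first Sunday is February 2.
1 October 2031 is a Wednesday, so the first Monday is October 6 and the second is October 13.
30 March 2031 lies within the daylight-saving period (2 February – 13 October), so Quoreph Territory is on daylight time, UTC−04:00.
02:30 Quoreph Territory + 4h = 06:30 UTC.
1 April 2031 is a Tuesday, so the first Friday is April 4.
1 September 2031 is a Monday, so the first Sunday is September 7 and the second is September 14.
At the standard offset (UTC−01:45), 06:30 UTC − 1h45m = 04:45 Casesk Prefecture standard time.
The standard-time date in Casesk Prefecture, 30 March 2031, does not fall between 4 April and 14 September, so daylight saving is not in effect and Casesk Prefecture is at UTC−01:45.
06:30 UTC − 1h45m = 04:45 Casesk Prefecture.

04:45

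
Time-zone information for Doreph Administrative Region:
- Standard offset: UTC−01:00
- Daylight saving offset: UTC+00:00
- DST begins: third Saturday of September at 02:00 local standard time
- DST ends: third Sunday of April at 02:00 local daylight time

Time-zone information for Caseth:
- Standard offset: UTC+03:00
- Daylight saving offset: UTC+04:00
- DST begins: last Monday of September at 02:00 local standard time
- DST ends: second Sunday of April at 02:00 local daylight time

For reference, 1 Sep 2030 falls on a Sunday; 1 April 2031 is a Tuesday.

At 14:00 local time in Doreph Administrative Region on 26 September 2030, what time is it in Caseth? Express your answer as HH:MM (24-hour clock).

1 September 2030 is a Sunday, so the first Saturday is September 7 and the third is September 21.
1 April 2031 is a Tuesday, so the first Sunday is April 6 and the third is April 20.
Daylight saving runs 21 September 2030 – 20 April 2031; 26 September 2030 is inside that window, so Doreph Administrative Region is at UTC+00:00.
14:00 Doreph Administrative Region − 0h = 14:00 UTC.
1 September 2030 is a Sunday, so Mondays fall on 2, 9, 16, 23, 30; the last is September 30.
1 April 2031 is a Tuesday, so the first Sunday is April 6 and the second is April 13.
At the standard offset (UTC+03:00), 14:00 UTC + 3h = 17:00 Caseth standard time.
The standard-time date in Caseth, 26 September 2030, is outside the daylight-saving period (30 September 2030 – 13 April 2031), so Caseth is on standard time, UTC+03:00.
14:00 UTC + 3h = 17:00 Caseth.

17:00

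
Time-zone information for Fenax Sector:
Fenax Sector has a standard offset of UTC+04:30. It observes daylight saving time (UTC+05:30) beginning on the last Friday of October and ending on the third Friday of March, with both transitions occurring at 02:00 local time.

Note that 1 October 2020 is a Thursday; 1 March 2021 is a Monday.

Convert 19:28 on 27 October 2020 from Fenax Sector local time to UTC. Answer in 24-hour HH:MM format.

14:58

1 October 2020 is a Thursday, so Fridays fall on 2, 9, 16, 23, 30; the last is October 30.
1 March 2021 is a Monday, so the first Friday is March 5 and the third is March 19.
27 October 2020 is outside the daylight-saving period (30 October 2020 – 19 March 2021), so Fenax Sector is on standard time, UTC+04:30.
19:28 local − 4h30m = 14:58 UTC.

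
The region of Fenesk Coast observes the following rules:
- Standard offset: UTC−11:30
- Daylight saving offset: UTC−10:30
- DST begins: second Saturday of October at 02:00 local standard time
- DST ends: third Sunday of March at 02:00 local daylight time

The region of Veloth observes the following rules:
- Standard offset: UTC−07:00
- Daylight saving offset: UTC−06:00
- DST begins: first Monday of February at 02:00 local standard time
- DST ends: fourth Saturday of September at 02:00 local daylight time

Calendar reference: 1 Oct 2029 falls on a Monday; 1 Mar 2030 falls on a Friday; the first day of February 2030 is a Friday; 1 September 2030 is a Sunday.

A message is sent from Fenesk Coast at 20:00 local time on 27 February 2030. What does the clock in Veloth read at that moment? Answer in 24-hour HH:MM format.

00:30

1 October 2029 is a Monday, so the first Saturday is October 6 and the second is October 13.
1 March 2030 is a Friday, so the first Sunday is March 3 and the third is March 17.
27 February 2030 lies within the daylight-saving period (13 October 2029 – 17 March 2030), so Fenesk Coast is on daylight time, UTC−10:30.
20:00 Fenesk Coast + 10h30m = 06:30 UTC (rolling into the next day, 28 February 2030).
1 February 2030 is a Friday, so the first Monday is February 4.
1 September 2030 is a Sunday, so the first Saturday is September 7 and the fourth is September 28.
At the standard offset (UTC−07:00), 06:30 UTC − 7h = 23:30 Veloth standard time (rolling into the previous day, 27 February 2030).
The standard-time date in Veloth, 27 February 2030, lies within the daylight-saving period (4 February – 28 September), so Veloth is on daylight time, UTC−06:00.
06:30 UTC − 6h = 00:30 Veloth.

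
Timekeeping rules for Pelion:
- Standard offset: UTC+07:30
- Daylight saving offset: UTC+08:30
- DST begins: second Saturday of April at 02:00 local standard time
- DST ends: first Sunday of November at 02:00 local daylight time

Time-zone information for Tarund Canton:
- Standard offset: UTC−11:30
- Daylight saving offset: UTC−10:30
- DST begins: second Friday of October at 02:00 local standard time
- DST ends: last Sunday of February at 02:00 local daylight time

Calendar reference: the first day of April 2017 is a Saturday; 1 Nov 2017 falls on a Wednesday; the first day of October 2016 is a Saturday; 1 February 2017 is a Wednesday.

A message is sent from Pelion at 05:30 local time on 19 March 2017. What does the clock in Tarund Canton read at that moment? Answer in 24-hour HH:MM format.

1 April 2017 is a Saturday, so the first Saturday is April 1 and the second is April 8.
1 November 2017 is a Wednesday, so the first Sunday is November 5.
Daylight saving runs 8 April – 5 November; 19 March 2017 is outside that window, so Pelion is on standard time at UTC+07:30.
05:30 Pelion − 7h30m = 22:00 UTC (rolling into the previous day, 18 March 2017).
1 October 2016 is a Saturday, so the first Friday is October 7 and the second is October 14.
1 February 2017 is a Wednesday, so Sundays fall on 5, 12, 19, 26; the last is February 26.
At the standard offset (UTC−11:30), 22:00 UTC − 11h30m = 10:30 Tarund Canton standard time.
The standard-time date in Tarund Canton, 18 March 2017, does not fall between 14 October 2016 and 26 February 2017, so daylight saving is not in effect and Tarund Canton is at UTC−11:30.
22:00 UTC − 11h30m = 10:30 Tarund Canton.

10:30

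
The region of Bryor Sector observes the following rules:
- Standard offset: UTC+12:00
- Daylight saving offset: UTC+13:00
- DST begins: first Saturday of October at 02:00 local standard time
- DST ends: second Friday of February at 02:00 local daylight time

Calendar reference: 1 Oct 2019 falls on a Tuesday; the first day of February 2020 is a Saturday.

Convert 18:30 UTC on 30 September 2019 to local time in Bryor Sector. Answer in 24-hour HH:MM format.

06:30

1 October 2019 is a Tuesday, so the first Saturday is October 5.
1 February 2020 is a Saturday, so the first Friday is February 7 and the second is February 14.
At the standard offset (UTC+12:00), 18:30 UTC + 12h = 06:30 Bryor Sector standard time (rolling into the next day, 1 October 2019).
The standard-time date in Bryor Sector, 1 October 2019, is outside the daylight-saving period (5 October 2019 – 14 February 2020), so Bryor Sector is on standard time, UTC+12:00.
18:30 UTC + 12h = 06:30 local (rolling into the next day, 1 October 2019).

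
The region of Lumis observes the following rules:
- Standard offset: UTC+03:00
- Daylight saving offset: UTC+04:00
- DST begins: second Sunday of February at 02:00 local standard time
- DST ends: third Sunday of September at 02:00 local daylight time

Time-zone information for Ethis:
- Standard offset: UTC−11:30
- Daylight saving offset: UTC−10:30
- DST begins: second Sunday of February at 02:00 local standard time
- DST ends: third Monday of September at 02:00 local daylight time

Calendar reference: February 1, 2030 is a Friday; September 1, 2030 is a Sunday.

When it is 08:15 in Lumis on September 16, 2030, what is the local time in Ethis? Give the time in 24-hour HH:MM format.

1 February 2030 is a Friday, so the first Sunday is February 3 and the second is February 10.
1 September 2030 is a Sunday, so the first Sunday is September 1 and the third is September 15.
September 16, 2030 is outside the daylight-saving period (10 February – 15 September), so Lumis is on standard time, UTC+03:00.
08:15 Lumis − 3h = 05:15 UTC.
1 February 2030 is a Friday, so the first Sunday is February 3 and the second is February 10.
1 September 2030 is a Sunday, so the first Monday is September 2 and the third is September 16.
At the standard offset (UTC−11:30), 05:15 UTC − 11h30m = 17:45 Ethis standard time (rolling into the previous day, 15 September 2030).
The standard-time date in Ethis, September 15, 2030, falls between 10 February and 16 September, so daylight saving is in effect and Ethis is at UTC−10:30.
05:15 UTC − 10h30m = 18:45 Ethis (rolling into the previous day, 15 September 2030).

18:45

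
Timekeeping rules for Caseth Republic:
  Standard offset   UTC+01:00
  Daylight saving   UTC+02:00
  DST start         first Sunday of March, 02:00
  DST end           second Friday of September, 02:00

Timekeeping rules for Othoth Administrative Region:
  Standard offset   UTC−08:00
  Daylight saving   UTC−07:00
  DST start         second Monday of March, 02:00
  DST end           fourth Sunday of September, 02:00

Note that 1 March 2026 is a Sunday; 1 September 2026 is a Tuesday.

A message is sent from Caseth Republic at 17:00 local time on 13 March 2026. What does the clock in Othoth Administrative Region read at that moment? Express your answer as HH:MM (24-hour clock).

08:00

1 March 2026 is a Sunday, so the first Sunday is March 1.
1 September 2026 is a Tuesday, so the first Friday is September 4 and the second is September 11.
Daylight saving runs 1 March – 11 September; 13 March 2026 is inside that window, so Caseth Republic is at UTC+02:00.
17:00 Caseth Republic − 2h = 15:00 UTC.
1 March 2026 is a Sunday, so the first Monday is March 2 and the second is March 9.
1 September 2026 is a Tuesday, so the first Sunday is September 6 and the fourth is September 27.
At the standard offset (UTC−08:00), 15:00 UTC − 8h = 07:00 Othoth Administrative Region standard time.
The standard-time date in Othoth Administrative Region, 13 March 2026, lies within the daylight-saving period (9 March – 27 September), so Othoth Administrative Region is on daylight time, UTC−07:00.
15:00 UTC − 7h = 08:00 Othoth Administrative Region.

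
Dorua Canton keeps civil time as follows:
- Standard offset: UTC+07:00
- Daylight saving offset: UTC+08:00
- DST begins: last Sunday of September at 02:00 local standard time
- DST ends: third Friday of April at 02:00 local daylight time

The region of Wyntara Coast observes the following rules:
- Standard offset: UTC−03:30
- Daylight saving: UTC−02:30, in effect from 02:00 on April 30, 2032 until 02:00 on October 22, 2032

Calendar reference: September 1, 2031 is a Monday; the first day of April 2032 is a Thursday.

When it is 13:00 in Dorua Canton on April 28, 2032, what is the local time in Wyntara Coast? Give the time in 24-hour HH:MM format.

02:30

1 September 2031 is a Monday, so Sundays fall on 7, 14, 21, 28; the last is September 28.
1 April 2032 is a Thursday, so the first Friday is April 2 and the third is April 16.
Daylight saving runs 28 September 2031 – 16 April 2032; April 28, 2032 is outside that window, so Dorua Canton is on standard time at UTC+07:00.
13:00 Dorua Canton − 7h = 06:00 UTC.
At the standard offset (UTC−03:30), 06:00 UTC − 3h30m = 02:30 Wyntara Coast standard time.
Daylight saving runs 30 April – 22 October; the standard-time date in Wyntara Coast, April 28, 2032, is outside that window, so Wyntara Coast is on standard time at UTC−03:30.
06:00 UTC − 3h30m = 02:30 Wyntara Coast.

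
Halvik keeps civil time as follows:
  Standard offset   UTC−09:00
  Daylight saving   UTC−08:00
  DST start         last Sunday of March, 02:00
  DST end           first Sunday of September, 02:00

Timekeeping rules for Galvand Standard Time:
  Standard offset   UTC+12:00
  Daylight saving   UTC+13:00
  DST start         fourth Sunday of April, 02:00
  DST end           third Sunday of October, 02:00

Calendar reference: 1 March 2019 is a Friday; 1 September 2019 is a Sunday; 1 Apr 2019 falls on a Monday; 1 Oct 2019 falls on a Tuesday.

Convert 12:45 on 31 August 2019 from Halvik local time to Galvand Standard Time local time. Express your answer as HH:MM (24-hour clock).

09:45

1 March 2019 is a Friday, so Sundays fall on 3, 10, 17, 24, 31; the last is March 31.
1 September 2019 is a Sunday, so the first Sunday is September 1.
Daylight saving runs 31 March – 1 September; 31 August 2019 is inside that window, so Halvik is at UTC−08:00.
12:45 Halvik + 8h = 20:45 UTC.
1 April 2019 is a Monday, so the first Sunday is April 7 and the fourth is April 28.
1 October 2019 is a Tuesday, so the first Sunday is October 6 and the third is October 20.
At the standard offset (UTC+12:00), 20:45 UTC + 12h = 08:45 Galvand Standard Time standard time (rolling into the next day, 1 September 2019).
The standard-time date in Galvand Standard Time, 1 September 2019, falls between 28 April and 20 October, so daylight saving is in effect and Galvand Standard Time is at UTC+13:00.
20:45 UTC + 13h = 09:45 Galvand Standard Time (rolling into the next day, 1 September 2019).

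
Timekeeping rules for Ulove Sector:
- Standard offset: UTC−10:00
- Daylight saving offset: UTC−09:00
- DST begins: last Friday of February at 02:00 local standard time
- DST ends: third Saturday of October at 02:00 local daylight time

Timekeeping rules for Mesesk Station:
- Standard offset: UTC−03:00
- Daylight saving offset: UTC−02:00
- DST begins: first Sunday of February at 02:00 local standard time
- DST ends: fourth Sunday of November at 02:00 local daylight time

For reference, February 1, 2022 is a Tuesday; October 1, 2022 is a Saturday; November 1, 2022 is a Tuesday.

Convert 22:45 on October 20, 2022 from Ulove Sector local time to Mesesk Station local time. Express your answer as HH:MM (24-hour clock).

1 February 2022 is a Tuesday, so Fridays fall on 4, 11, 18, 25; the last is February 25.
1 October 2022 is a Saturday, so the first Saturday is October 1 and the third is October 15.
October 20, 2022 does not fall between 25 February and 15 October, so daylight saving is not in effect and Ulove Sector is at UTC−10:00.
22:45 Ulove Sector + 10h = 08:45 UTC (rolling into the next day, 21 October 2022).
1 February 2022 is a Tuesday, so the first Sunday is February 6.
1 November 2022 is a Tuesday, so the first Sunday is November 6 and the fourth is November 27.
At the standard offset (UTC−03:00), 08:45 UTC − 3h = 05:45 Mesesk Station standard time.
The standard-time date in Mesesk Station, October 21, 2022, lies within the daylight-saving period (6 February – 27 November), so Mesesk Station is on daylight time, UTC−02:00.
08:45 UTC − 2h = 06:45 Mesesk Station.

06:45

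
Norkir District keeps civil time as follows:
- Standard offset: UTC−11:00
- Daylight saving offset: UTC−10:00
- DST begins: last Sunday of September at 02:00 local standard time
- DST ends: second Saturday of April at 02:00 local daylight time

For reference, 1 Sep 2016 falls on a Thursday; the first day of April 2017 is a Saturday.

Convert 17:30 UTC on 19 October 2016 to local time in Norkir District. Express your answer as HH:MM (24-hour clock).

1 September 2016 is a Thursday, so Sundays fall on 4, 11, 18, 25; the last is September 25.
1 April 2017 is a Saturday, so the first Saturday is April 1 and the second is April 8.
At the standard offset (UTC−11:00), 17:30 UTC − 11h = 06:30 Norkir District standard time.
The standard-time date in Norkir District, 19 October 2016, falls between 25 September 2016 and 8 April 2017, so daylight saving is in effect and Norkir District is at UTC−10:00.
17:30 UTC − 10h = 07:30 local.

07:30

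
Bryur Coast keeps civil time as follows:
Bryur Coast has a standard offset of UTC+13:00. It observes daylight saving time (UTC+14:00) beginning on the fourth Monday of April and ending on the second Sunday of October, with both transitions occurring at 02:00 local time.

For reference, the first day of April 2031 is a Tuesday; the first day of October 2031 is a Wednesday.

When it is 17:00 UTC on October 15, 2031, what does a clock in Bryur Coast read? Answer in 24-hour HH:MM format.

06:00

1 April 2031 is a Tuesday, so the first Monday is April 7 and the fourth is April 28.
1 October 2031 is a Wednesday, so the first Sunday is October 5 and the second is October 12.
At the standard offset (UTC+13:00), 17:00 UTC + 13h = 06:00 Bryur Coast standard time (rolling into the next day, 16 October 2031).
Daylight saving runs 28 April – 12 October; the standard-time date in Bryur Coast, October 16, 2031, is outside that window, so Bryur Coast is on standard time at UTC+13:00.
17:00 UTC + 13h = 06:00 local (rolling into the next day, 16 October 2031).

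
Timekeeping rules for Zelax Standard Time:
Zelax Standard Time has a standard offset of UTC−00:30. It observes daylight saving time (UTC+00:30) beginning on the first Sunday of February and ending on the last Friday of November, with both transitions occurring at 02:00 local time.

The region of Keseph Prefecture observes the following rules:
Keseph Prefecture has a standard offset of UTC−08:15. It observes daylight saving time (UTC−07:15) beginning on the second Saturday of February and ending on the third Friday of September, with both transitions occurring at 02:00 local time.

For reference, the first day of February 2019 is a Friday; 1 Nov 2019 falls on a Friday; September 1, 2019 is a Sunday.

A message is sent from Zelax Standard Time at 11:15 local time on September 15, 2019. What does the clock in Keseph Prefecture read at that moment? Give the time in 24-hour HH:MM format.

1 February 2019 is a Friday, so the first Sunday is February 3.
1 November 2019 is a Friday, so Fridays fall on 1, 8, 15, 22, 29; the last is November 29.
September 15, 2019 falls between 3 February and 29 November, so daylight saving is in effect and Zelax Standard Time is at UTC+00:30.
11:15 Zelax Standard Time − 0h30m = 10:45 UTC.
1 February 2019 is a Friday, so the first Saturday is February 2 and the second is February 9.
1 September 2019 is a Sunday, so the first Friday is September 6 and the third is September 20.
At the standard offset (UTC−08:15), 10:45 UTC − 8h15m = 02:30 Keseph Prefecture standard time.
The standard-time date in Keseph Prefecture, September 15, 2019, lies within the daylight-saving period (9 February – 20 September), so Keseph Prefecture is on daylight time, UTC−07:15.
10:45 UTC − 7h15m = 03:30 Keseph Prefecture.

03:30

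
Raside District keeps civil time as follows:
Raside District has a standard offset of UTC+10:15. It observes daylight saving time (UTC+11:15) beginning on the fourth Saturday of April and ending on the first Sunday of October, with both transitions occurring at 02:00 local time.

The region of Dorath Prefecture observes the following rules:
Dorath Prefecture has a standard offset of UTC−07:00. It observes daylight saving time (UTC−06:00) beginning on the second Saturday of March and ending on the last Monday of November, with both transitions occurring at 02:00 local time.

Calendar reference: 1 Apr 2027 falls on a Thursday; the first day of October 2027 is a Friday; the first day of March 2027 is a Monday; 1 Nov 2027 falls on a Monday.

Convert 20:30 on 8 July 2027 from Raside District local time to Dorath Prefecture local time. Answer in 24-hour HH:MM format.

03:15

1 April 2027 is a Thursday, so the first Saturday is April 3 and the fourth is April 24.
1 October 2027 is a Friday, so the first Sunday is October 3.
Daylight saving runs 24 April – 3 October; 8 July 2027 is inside that window, so Raside District is at UTC+11:15.
20:30 Raside District − 11h15m = 09:15 UTC.
1 March 2027 is a Monday, so the first Saturday is March 6 and the second is March 13.
1 November 2027 is a Monday, so Mondays fall on 1, 8, 15, 22, 29; the last is November 29.
At the standard offset (UTC−07:00), 09:15 UTC − 7h = 02:15 Dorath Prefecture standard time.
The standard-time date in Dorath Prefecture, 8 July 2027, lies within the daylight-saving period (13 March – 29 November), so Dorath Prefecture is on daylight time, UTC−06:00.
09:15 UTC − 6h = 03:15 Dorath Prefecture.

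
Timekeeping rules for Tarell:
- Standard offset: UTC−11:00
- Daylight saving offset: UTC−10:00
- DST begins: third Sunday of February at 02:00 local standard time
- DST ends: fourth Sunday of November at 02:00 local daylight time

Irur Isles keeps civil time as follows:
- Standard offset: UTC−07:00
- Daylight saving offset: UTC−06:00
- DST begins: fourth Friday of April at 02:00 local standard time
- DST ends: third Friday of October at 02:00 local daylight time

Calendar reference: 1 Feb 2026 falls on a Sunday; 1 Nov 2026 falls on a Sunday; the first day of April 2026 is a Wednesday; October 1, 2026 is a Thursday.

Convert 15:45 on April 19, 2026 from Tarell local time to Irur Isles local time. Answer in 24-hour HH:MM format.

1 February 2026 is a Sunday, so the first Sunday is February 1 and the third is February 15.
1 November 2026 is a Sunday, so the first Sunday is November 1 and the fourth is November 22.
April 19, 2026 falls between 15 February and 22 November, so daylight saving is in effect and Tarell is at UTC−10:00.
15:45 Tarell + 10h = 01:45 UTC (rolling into the next day, 20 April 2026).
1 April 2026 is a Wednesday, so the first Friday is April 3 and the fourth is April 24.
1 October 2026 is a Thursday, so the first Friday is October 2 and the third is October 16.
At the standard offset (UTC−07:00), 01:45 UTC − 7h = 18:45 Irur Isles standard time (rolling into the previous day, 19 April 2026).
The standard-time date in Irur Isles, April 19, 2026, does not fall between 24 April and 16 October, so daylight saving is not in effect and Irur Isles is at UTC−07:00.
01:45 UTC − 7h = 18:45 Irur Isles (rolling into the previous day, 19 April 2026).

18:45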